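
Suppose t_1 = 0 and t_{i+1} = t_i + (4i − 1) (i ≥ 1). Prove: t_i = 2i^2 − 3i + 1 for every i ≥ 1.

Base case: t_1 = 0, and 2·1^2 − 3·1 + 1 = 0.
Assume t_j = 2j^2 − 3j + 1.
Then t_{j+1} = t_j + (4j − 1) = (2j^2 − 3j + 1) + (4j − 1) = 2j^2 + j,
and 2·(j+1)^2 − 3·(j+1) + 1 = 2j^2 + j.
By induction, t_i = 2i^2 − 3i + 1 for all i ≥ 1.

t_i = 2i^2 − 3i + 1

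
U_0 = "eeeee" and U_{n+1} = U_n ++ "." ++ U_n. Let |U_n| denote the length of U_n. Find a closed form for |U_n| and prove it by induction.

Claim: |U_n| = 6·2^n − 1.

Base case: |U_0| = 5, and 6·2^0 − 1 = 5.
Assume |U_m| = 6·2^m − 1.
Then |U_{m+1}| = |U_m| + 1 + |U_m| = 2|U_m| + 1 = 2(6·2^m − 1) + 1 = 6·2^{m+1} − 2 + 1 = 6·2^{m+1} − 1.
So the formula holds for m+1, and by induction |U_n| = 6·2^n − 1 for all n ≥ 0.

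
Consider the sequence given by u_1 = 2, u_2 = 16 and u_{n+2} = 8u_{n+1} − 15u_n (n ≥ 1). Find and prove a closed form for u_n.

Claim: u_n = -3^n + 5^n.

Base cases: u_1 = 2 and -3^1 + 5^1 = 2; u_2 = 16 and -3^2 + 5^2 = 16.
Assume u_i = -3^i + 5^i for all 1 ≤ i ≤ j, where j ≥ 2.
Then u_{j+1} = 8u_j − 15u_{j−1} = 8·(-3^j + 5^j) − 15·(-3^{j−1} + 5^{j−1}) = -(8·3 − 15)3^{j−1} + (8·5 − 15)5^{j−1} = -9·3^{j−1} + 25·5^{j−1} = -3^{j+1} + 5^{j+1}.
By strong induction, u_n = -3^n + 5^n for all n ≥ 1.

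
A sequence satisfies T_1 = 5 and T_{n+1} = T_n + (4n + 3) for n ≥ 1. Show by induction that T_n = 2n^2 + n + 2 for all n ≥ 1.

Base case: T_1 = 5, and 2·1^2 + 1 + 2 = 5.
Assume T_m = 2m^2 + m + 2.
Then T_{m+1} = T_m + (4m + 3) = (2m^2 + m + 2) + (4m + 3) = 2m^2 + 5m + 5,
and 2·(m+1)^2 + (m+1) + 2 = 2m^2 + 5m + 5.
This completes the inductive step, so T_n = 2n^2 + n + 2 for all n ≥ 1.

T_n = 2n^2 + n + 2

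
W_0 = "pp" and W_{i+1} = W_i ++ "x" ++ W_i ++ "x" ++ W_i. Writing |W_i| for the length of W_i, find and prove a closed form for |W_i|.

Claim: |W_i| = 3^{i+1} − 1.

Base case: |W_0| = 2, and 3^{0+1} − 1 = 2.
Assume |W_r| = 3^{r+1} − 1.
Then |W_{r+1}| = 3|W_r| + 2 = 3(3^{r+1} − 1) + 2 = 3^{r+2} − 3 + 2 = 3^{r+2} − 1.
Hence |W_i| = 3^{i+1} − 1 for every i ≥ 0, by induction.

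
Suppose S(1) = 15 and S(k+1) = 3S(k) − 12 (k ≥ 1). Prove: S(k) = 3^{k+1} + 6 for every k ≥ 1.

Base case: S(1) = 15, and 3^{1+1} + 6 = 9 + 6 = 15.
Assume S(j) = 3^{j+1} + 6 for some j ≥ 1.
Then S(j+1) = 3S(j) − 12 = 3·(3^{j+1} + 6) − 12 = 3^{j+2} + 18 − 12 = 3^{j+2} + 6.
By induction, S(k) = 3^{k+1} + 6 for all k ≥ 1.

S(k) = 3^{k+1} + 6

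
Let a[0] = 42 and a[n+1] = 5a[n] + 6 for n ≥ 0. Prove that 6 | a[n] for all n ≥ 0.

Base case: a[0] = 42 = 6·7, so 6 | a[0].
Assume 6 | a[j], so a[j] = 6t for some integer t.
Then a[j+1] = 5a[j] + 6 = 5·(6t) + 6 = 6(5t + 1), so 6 | a[j+1].
So the property holds for j+1, and by induction 6 | a[n] for all n ≥ 0.

6 | a[n]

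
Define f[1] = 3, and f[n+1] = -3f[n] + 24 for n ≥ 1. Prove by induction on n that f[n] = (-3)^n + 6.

Base case: f[1] = 3, and (-3)^1 + 6 = -3 + 6 = 3.
Assume f[r] = (-3)^r + 6 for some r ≥ 1.
Then f[r+1] = -3f[r] + 24 = -3·((-3)^r + 6) + 24 = -3·(-3)^r − 18 + 24 = (-3)^{r+1} + 6.
By induction, f[n] = (-3)^n + 6 for all n ≥ 1.

f[n] = (-3)^n + 6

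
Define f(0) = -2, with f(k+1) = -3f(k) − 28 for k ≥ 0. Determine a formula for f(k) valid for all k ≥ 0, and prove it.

Claim: f(k) = 5·(-3)^k − 7.

Base case: f(0) = -2, and 5·(-3)^0 − 7 = 5 − 7 = -2.
Assume f(r) = 5·(-3)^r − 7 for some r ≥ 0.
Then f(r+1) = -3f(r) − 28 = -3·(5·(-3)^r − 7) − 28 = -15·(-3)^r + 21 − 28 = 5·(-3)^{r+1} − 7.
So the formula holds for r+1, and by induction f(k) = 5·(-3)^k − 7 for all k ≥ 0.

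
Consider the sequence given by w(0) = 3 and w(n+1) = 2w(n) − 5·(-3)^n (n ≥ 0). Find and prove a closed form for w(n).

Claim: w(n) = 2·2^n + (-3)^n.

Base case: w(0) = 3, and 2·2^0 + (-3)^0 = 2 + 1 = 3.
Assume w(r) = 2·2^r + (-3)^r for some r ≥ 0.
Then w(r+1) = 2w(r) − 5·(-3)^r = 2·(2·2^r + (-3)^r) − 5·(-3)^r = 2·2^{r+1} + 2·(-3)^r − 5·(-3)^r = 2·2^{r+1} − 3·(-3)^r = 2·2^{r+1} + (-3)^{r+1}.
This completes the inductive step, so w(n) = 2·2^n + (-3)^n for all n ≥ 0.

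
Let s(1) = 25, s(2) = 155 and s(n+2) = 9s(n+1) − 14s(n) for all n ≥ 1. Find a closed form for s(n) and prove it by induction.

Claim: s(n) = 3·7^n + 2·2^n.

Base cases: s(1) = 25 and 3·7^1 + 2·2^1 = 25; s(2) = 155 and 3·7^2 + 2·2^2 = 155.
Assume s(j) = 3·7^j + 2·2^j for all 1 ≤ j ≤ m, where m ≥ 2.
Then s(m+1) = 9s(m) − 14s(m−1) = 9·(3·7^m + 2·2^m) − 14·(3·7^{m−1} + 2·2^{m−1}) = 3·(9·7 − 14)7^{m−1} + 2·(9·2 − 14)2^{m−1} = 147·7^{m−1} + 8·2^{m−1} = 3·7^{m+1} + 2·2^{m+1}.
Hence s(n) = 3·7^n + 2·2^n for every n ≥ 1, by strong induction.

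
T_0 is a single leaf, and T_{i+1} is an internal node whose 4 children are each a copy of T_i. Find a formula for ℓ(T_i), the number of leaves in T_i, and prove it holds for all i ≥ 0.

Claim: ℓ(T_i) = 4^i.

Base case: ℓ(T_0) = 1, and 4^0 = 1.
Assume ℓ(T_k) = 4^k.
Then ℓ(T_{k+1}) = 4·ℓ(T_k) = 4·4^k = 4^{k+1}.
Hence ℓ(T_i) = 4^i for every i ≥ 0, by induction.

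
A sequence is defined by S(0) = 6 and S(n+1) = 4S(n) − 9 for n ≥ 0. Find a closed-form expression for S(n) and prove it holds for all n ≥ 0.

Claim: S(n) = 3·4^n + 3.

Base case: S(0) = 6, and 3·4^0 + 3 = 3 + 3 = 6.
Assume S(j) = 3·4^j + 3 for some j ≥ 0.
Then S(j+1) = 4S(j) − 9 = 4·(3·4^j + 3) − 9 = 12·4^j + 12 − 9 = 3·4^{j+1} + 3.
Hence S(n) = 3·4^n + 3 for every n ≥ 0, by induction.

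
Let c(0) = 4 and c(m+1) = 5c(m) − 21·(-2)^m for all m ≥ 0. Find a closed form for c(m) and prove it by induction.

Claim: c(m) = 5^m + 3·(-2)^m.

Base case: c(0) = 4, and 5^0 + 3·(-2)^0 = 1 + 3 = 4.
Assume c(k) = 5^k + 3·(-2)^k for some k ≥ 0.
Then c(k+1) = 5c(k) − 21·(-2)^k = 5·(5^k + 3·(-2)^k) − 21·(-2)^k = 5^{k+1} + 15·(-2)^k − 21·(-2)^k = 5^{k+1} − 6·(-2)^k = 5^{k+1} + 3·(-2)^{k+1}.
So the formula holds for k+1, and by induction c(m) = 5^m + 3·(-2)^m for all m ≥ 0.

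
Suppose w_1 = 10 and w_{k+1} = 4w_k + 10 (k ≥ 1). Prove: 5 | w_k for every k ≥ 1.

Base case: w_1 = 10 = 5·2, so 5 | w_1.
Assume 5 | w_j, so w_j = 5t for some integer t.
Then w_{j+1} = 4w_j + 10 = 4·(5t) + 10 = 5(4t + 2), so 5 | w_{j+1}.
By induction, 5 | w_k for all k ≥ 1.

5 | w_k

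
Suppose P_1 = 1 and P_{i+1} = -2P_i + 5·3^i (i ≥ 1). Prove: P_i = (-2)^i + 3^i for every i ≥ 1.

Base case: P_1 = 1, and (-2)^1 + 3^1 = -2 + 3 = 1.
Assume P_m = (-2)^m + 3^m for some m ≥ 1.
Then P_{m+1} = -2P_m + 5·3^m = -2·((-2)^m + 3^m) + 5·3^m = (-2)^{m+1} − 2·3^m + 5·3^m = (-2)^{m+1} + 3·3^m = (-2)^{m+1} + 3^{m+1}.
So the formula holds for m+1, and by induction P_i = (-2)^i + 3^i for all i ≥ 1.

P_i = (-2)^i + 3^i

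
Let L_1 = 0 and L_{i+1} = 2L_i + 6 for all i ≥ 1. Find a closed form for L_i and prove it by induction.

Claim: L_i = 3·2^i − 6.

Base case: L_1 = 0, and 3·2^1 − 6 = 6 − 6 = 0.
Assume L_k = 3·2^k − 6 for some k ≥ 1.
Then L_{k+1} = 2L_k + 6 = 2·(3·2^k − 6) + 6 = 6·2^k − 12 + 6 = 3·2^{k+1} − 6.
Hence L_i = 3·2^i − 6 for every i ≥ 1, by induction.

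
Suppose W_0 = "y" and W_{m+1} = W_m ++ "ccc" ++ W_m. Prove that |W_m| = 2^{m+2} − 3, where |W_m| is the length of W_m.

Base case: |W_0| = 1, and 2^{0+2} − 3 = 1.
Assume |W_j| = 2^{j+2} − 3.
Then |W_{j+1}| = |W_j| + 3 + |W_j| = 2|W_j| + 3 = 2(2^{j+2} − 3) + 3 = 2^{j+3} − 6 + 3 = 2^{j+3} − 3.
So the formula holds for j+1, and by induction |W_m| = 2^{m+2} − 3 for all m ≥ 0.

|W_m| = 2^{m+2} − 3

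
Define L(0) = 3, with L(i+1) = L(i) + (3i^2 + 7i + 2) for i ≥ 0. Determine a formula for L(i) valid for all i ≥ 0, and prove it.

Claim: L(i) = i^3 + 2i^2 − i + 3.

Base case: L(0) = 3, and 0^3 + 2·0^2 − 0 + 3 = 3.
Assume L(j) = j^3 + 2j^2 − j + 3.
Then L(j+1) = L(j) + (3j^2 + 7j + 2) = (j^3 + 2j^2 − j + 3) + (3j^2 + 7j + 2) = j^3 + 5j^2 + 6j + 5,
and (j+1)^3 + 2·(j+1)^2 − (j+1) + 3 = j^3 + 5j^2 + 6j + 5.
By induction, L(i) = i^3 + 2i^2 − i + 3 for all i ≥ 0.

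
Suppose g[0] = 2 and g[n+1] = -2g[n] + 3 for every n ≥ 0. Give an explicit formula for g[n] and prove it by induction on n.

Claim: g[n] = (-2)^n + 1.

Base case: g[0] = 2, and (-2)^0 + 1 = 1 + 1 = 2.
Assume g[r] = (-2)^r + 1 for some r ≥ 0.
Then g[r+1] = -2g[r] + 3 = -2·((-2)^r + 1) + 3 = -2·(-2)^r − 2 + 3 = (-2)^{r+1} + 1.
Hence g[n] = (-2)^n + 1 for every n ≥ 0, by induction.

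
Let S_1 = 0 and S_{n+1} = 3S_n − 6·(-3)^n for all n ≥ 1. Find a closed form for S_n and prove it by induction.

Claim: S_n = 3^n + (-3)^n.

Base case: S_1 = 0, and 3^1 + (-3)^1 = 3 − 3 = 0.
Assume S_k = 3^k + (-3)^k for some k ≥ 1.
Then S_{k+1} = 3S_k − 6·(-3)^k = 3·(3^k + (-3)^k) − 6·(-3)^k = 3^{k+1} + 3·(-3)^k − 6·(-3)^k = 3^{k+1} − 3·(-3)^k = 3^{k+1} + (-3)^{k+1}.
This completes the inductive step, so S_n = 3^n + (-3)^n for all n ≥ 1.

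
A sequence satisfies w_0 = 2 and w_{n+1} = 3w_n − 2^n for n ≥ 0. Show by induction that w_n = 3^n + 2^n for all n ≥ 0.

Base case: w_0 = 2, and 3^0 + 2^0 = 1 + 1 = 2.
Assume w_k = 3^k + 2^k for some k ≥ 0.
Then w_{k+1} = 3w_k − 2^k = 3·(3^k + 2^k) − 2^k = 3^{k+1} + 3·2^k − 2^k = 3^{k+1} + 2·2^k = 3^{k+1} + 2^{k+1}.
By induction, w_n = 3^n + 2^n for all n ≥ 0.

w_n = 3^n + 2^n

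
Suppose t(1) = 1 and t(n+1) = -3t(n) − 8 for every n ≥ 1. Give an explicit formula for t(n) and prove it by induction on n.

Claim: t(n) = -(-3)^n − 2.

Base case: t(1) = 1, and -(-3)^1 − 2 = 3 − 2 = 1.
Assume t(r) = -(-3)^r − 2 for some r ≥ 1.
Then t(r+1) = -3t(r) − 8 = -3·(-(-3)^r − 2) − 8 = 3·(-3)^r + 6 − 8 = -(-3)^{r+1} − 2.
This completes the inductive step, so t(n) = -(-3)^n − 2 for all n ≥ 1.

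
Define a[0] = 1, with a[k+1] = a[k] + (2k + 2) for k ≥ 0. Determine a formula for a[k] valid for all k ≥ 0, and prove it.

Claim: a[k] = k^2 + k + 1.

Base case: a[0] = 1, and 0^2 + 0 + 1 = 1.
Assume a[j] = j^2 + j + 1.
Then a[j+1] = a[j] + (2j + 2) = (j^2 + j + 1) + (2j + 2) = j^2 + 3j + 3,
and (j+1)^2 + (j+1) + 1 = j^2 + 3j + 3.
Hence a[k] = k^2 + k + 1 for every k ≥ 0, by induction.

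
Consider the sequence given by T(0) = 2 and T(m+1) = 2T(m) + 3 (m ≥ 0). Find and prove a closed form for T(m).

Claim: T(m) = 5·2^m − 3.

Base case: T(0) = 2, and 5·2^0 − 3 = 5 − 3 = 2.
Assume T(j) = 5·2^j − 3 for some j ≥ 0.
Then T(j+1) = 2T(j) + 3 = 2·(5·2^j − 3) + 3 = 10·2^j − 6 + 3 = 5·2^{j+1} − 3.
So the formula holds for j+1, and by induction T(m) = 5·2^m − 3 for all m ≥ 0.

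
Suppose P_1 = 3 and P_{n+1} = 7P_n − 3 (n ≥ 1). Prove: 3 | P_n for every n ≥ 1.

Base case: P_1 = 3 = 3·1, so 3 | P_1.
Assume 3 | P_r, so P_r = 3t for some integer t.
Then P_{r+1} = 7P_r − 3 = 7·(3t) − 3 = 3(7t − 1), so 3 | P_{r+1}.
Hence 3 | P_n for every n ≥ 1, by induction.

3 | P_n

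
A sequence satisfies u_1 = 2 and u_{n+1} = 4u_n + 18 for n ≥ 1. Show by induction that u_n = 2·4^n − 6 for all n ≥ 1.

Base case: u_1 = 2, and 2·4^1 − 6 = 8 − 6 = 2.
Assume u_j = 2·4^j − 6 for some j ≥ 1.
Then u_{j+1} = 4u_j + 18 = 4·(2·4^j − 6) + 18 = 8·4^j − 24 + 18 = 2·4^{j+1} − 6.
By induction, u_n = 2·4^n − 6 for all n ≥ 1.

u_n = 2·4^n − 6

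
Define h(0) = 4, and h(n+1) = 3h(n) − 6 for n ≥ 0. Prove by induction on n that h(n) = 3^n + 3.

Base case: h(0) = 4, and 3^0 + 3 = 1 + 3 = 4.
Assume h(k) = 3^k + 3 for some k ≥ 0.
Then h(k+1) = 3h(k) − 6 = 3·(3^k + 3) − 6 = 3^{k+1} + 9 − 6 = 3^{k+1} + 3.
By induction, h(n) = 3^n + 3 for all n ≥ 0.

h(n) = 3^n + 3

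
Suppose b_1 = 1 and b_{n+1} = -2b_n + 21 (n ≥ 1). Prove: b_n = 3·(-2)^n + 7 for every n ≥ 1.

Base case: b_1 = 1, and 3·(-2)^1 + 7 = -6 + 7 = 1.
Assume b_j = 3·(-2)^j + 7 for some j ≥ 1.
Then b_{j+1} = -2b_j + 21 = -2·(3·(-2)^j + 7) + 21 = -6·(-2)^j − 14 + 21 = 3·(-2)^{j+1} + 7.
By induction, b_n = 3·(-2)^n + 7 for all n ≥ 1.

b_n = 3·(-2)^n + 7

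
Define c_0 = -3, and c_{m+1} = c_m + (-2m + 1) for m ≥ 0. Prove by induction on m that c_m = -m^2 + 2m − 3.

Base case: c_0 = -3, and -0^2 + 2·0 − 3 = -3.
Assume c_r = -r^2 + 2r − 3.
Then c_{r+1} = c_r + (-2r + 1) = (-r^2 + 2r − 3) + (-2r + 1) = -r^2 − 2,
and -(r+1)^2 + 2·(r+1) − 3 = -r^2 − 2.
By induction, c_m = -m^2 + 2m − 3 for all m ≥ 0.

c_m = -m^2 + 2m − 3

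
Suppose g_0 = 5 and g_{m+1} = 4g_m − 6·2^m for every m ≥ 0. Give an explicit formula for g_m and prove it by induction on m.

Claim: g_m = 2·4^m + 3·2^m.

Base case: g_0 = 5, and 2·4^0 + 3·2^0 = 2 + 3 = 5.
Assume g_k = 2·4^k + 3·2^k for some k ≥ 0.
Then g_{k+1} = 4g_k − 6·2^k = 4·(2·4^k + 3·2^k) − 6·2^k = 2·4^{k+1} + 12·2^k − 6·2^k = 2·4^{k+1} + 6·2^k = 2·4^{k+1} + 3·2^{k+1}.
Hence g_m = 2·4^m + 3·2^m for every m ≥ 0, by induction.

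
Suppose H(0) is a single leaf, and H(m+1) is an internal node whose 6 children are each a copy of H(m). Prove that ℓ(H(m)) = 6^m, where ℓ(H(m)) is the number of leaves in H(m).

Base case: ℓ(H(0)) = 1, and 6^0 = 1.
Assume ℓ(H(k)) = 6^k.
Then ℓ(H(k+1)) = 6·ℓ(H(k)) = 6·6^k = 6^{k+1}.
Hence ℓ(H(m)) = 6^m for every m ≥ 0, by induction.

ℓ(H(m)) = 6^m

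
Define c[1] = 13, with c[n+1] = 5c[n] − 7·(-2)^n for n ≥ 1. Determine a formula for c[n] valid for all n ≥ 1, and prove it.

Claim: c[n] = 3·5^n + (-2)^n.

Base case: c[1] = 13, and 3·5^1 + (-2)^1 = 15 − 2 = 13.
Assume c[m] = 3·5^m + (-2)^m for some m ≥ 1.
Then c[m+1] = 5c[m] − 7·(-2)^m = 5·(3·5^m + (-2)^m) − 7·(-2)^m = 3·5^{m+1} + 5·(-2)^m − 7·(-2)^m = 3·5^{m+1} − 2·(-2)^m = 3·5^{m+1} + (-2)^{m+1}.
By induction, c[n] = 3·5^n + (-2)^n for all n ≥ 1.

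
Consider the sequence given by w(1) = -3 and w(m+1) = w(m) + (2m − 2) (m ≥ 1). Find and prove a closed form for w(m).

Claim: w(m) = m^2 − 3m − 1.

Base case: w(1) = -3, and 1^2 − 3·1 − 1 = -3.
Assume w(k) = k^2 − 3k − 1.
Then w(k+1) = w(k) + (2k − 2) = (k^2 − 3k − 1) + (2k − 2) = k^2 − k − 3,
and (k+1)^2 − 3·(k+1) − 1 = k^2 − k − 3.
Hence w(m) = m^2 − 3m − 1 for every m ≥ 1, by induction.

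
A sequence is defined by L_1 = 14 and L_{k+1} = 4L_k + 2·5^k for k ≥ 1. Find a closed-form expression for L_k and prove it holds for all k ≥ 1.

Claim: L_k = 4^k + 2·5^k.

Base case: L_1 = 14, and 4^1 + 2·5^1 = 4 + 10 = 14.
Assume L_j = 4^j + 2·5^j for some j ≥ 1.
Then L_{j+1} = 4L_j + 2·5^j = 4·(4^j + 2·5^j) + 2·5^j = 4^{j+1} + 8·5^j + 2·5^j = 4^{j+1} + 10·5^j = 4^{j+1} + 2·5^{j+1}.
Hence L_k = 4^k + 2·5^k for every k ≥ 1, by induction.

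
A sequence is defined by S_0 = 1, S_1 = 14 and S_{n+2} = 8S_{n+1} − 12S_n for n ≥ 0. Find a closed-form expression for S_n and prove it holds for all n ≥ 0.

Claim: S_n = 3·6^n − 2·2^n.

Base cases: S_0 = 1 and 3·6^0 − 2·2^0 = 1; S_1 = 14 and 3·6^1 − 2·2^1 = 14.
Assume S_j = 3·6^j − 2·2^j for all 0 ≤ j ≤ m, where m ≥ 1.
Then S_{m+1} = 8S_m − 12S_{m−1} = 8·(3·6^m − 2·2^m) − 12·(3·6^{m−1} − 2·2^{m−1}) = 3·(8·6 − 12)6^{m−1} − 2·(8·2 − 12)2^{m−1} = 108·6^{m−1} − 8·2^{m−1} = 3·6^{m+1} − 2·2^{m+1}.
By strong induction, S_n = 3·6^n − 2·2^n for all n ≥ 0.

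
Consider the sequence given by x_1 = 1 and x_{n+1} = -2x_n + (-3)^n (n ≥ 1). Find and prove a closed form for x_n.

Claim: x_n = (-2)^n − (-3)^n.

Base case: x_1 = 1, and (-2)^1 − (-3)^1 = -2 + 3 = 1.
Assume x_k = (-2)^k − (-3)^k for some k ≥ 1.
Then x_{k+1} = -2x_k + (-3)^k = -2·((-2)^k − (-3)^k) + (-3)^k = (-2)^{k+1} + 2·(-3)^k + (-3)^k = (-2)^{k+1} + 3·(-3)^k = (-2)^{k+1} − (-3)^{k+1}.
This completes the inductive step, so x_n = (-2)^n − (-3)^n for all n ≥ 1.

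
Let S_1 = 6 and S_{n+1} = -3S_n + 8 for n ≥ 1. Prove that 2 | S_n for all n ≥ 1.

Base case: S_1 = 6 = 2·3, so 2 | S_1.
Assume 2 | S_r, so S_r = 2t for some integer t.
Then S_{r+1} = -3S_r + 8 = -3·(2t) + 8 = 2(-3t + 4), so 2 | S_{r+1}.
By induction, 2 | S_n for all n ≥ 1.

2 | S_n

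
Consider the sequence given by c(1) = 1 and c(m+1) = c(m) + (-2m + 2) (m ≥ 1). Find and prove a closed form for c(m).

Claim: c(m) = -m^2 + 3m − 1.

Base case: c(1) = 1, and -1^2 + 3·1 − 1 = 1.
Assume c(k) = -k^2 + 3k − 1.
Then c(k+1) = c(k) + (-2k + 2) = (-k^2 + 3k − 1) + (-2k + 2) = -k^2 + k + 1,
and -(k+1)^2 + 3·(k+1) − 1 = -k^2 + k + 1.
This completes the inductive step, so c(m) = -m^2 + 3m − 1 for all m ≥ 1.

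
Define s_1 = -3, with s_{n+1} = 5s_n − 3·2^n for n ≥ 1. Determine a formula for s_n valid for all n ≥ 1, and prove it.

Claim: s_n = -5^n + 2^n.

Base case: s_1 = -3, and -5^1 + 2^1 = -5 + 2 = -3.
Assume s_k = -5^k + 2^k for some k ≥ 1.
Then s_{k+1} = 5s_k − 3·2^k = 5·(-5^k + 2^k) − 3·2^k = -5^{k+1} + 5·2^k − 3·2^k = -5^{k+1} + 2·2^k = -5^{k+1} + 2^{k+1}.
This completes the inductive step, so s_n = -5^n + 2^n for all n ≥ 1.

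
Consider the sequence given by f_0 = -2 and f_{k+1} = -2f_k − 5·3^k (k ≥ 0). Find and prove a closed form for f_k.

Claim: f_k = -(-2)^k − 3^k.

Base case: f_0 = -2, and -(-2)^0 − 3^0 = -1 − 1 = -2.
Assume f_m = -(-2)^m − 3^m for some m ≥ 0.
Then f_{m+1} = -2f_m − 5·3^m = -2·(-(-2)^m − 3^m) − 5·3^m = -(-2)^{m+1} + 2·3^m − 5·3^m = -(-2)^{m+1} − 3·3^m = -(-2)^{m+1} − 3^{m+1}.
This completes the inductive step, so f_k = -(-2)^k − 3^k for all k ≥ 0.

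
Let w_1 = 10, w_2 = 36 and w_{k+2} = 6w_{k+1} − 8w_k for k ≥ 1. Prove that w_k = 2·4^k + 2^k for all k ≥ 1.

Base cases: w_1 = 10 and 2·4^1 + 2^1 = 10; w_2 = 36 and 2·4^2 + 2^2 = 36.
Assume w_i = 2·4^i + 2^i for all 1 ≤ i ≤ j, where j ≥ 2.
Then w_{j+1} = 6w_j − 8w_{j−1} = 6·(2·4^j + 2^j) − 8·(2·4^{j−1} + 2^{j−1}) = 2·(6·4 − 8)4^{j−1} + (6·2 − 8)2^{j−1} = 32·4^{j−1} + 4·2^{j−1} = 2·4^{j+1} + 2^{j+1}.
Hence w_k = 2·4^k + 2^k for every k ≥ 1, by strong induction.

w_k = 2·4^k + 2^k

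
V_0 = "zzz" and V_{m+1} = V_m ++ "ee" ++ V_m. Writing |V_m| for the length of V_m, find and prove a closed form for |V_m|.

Claim: |V_m| = 5·2^m − 2.

Base case: |V_0| = 3, and 5·2^0 − 2 = 3.
Assume |V_j| = 5·2^j − 2.
Then |V_{j+1}| = |V_j| + 2 + |V_j| = 2|V_j| + 2 = 2(5·2^j − 2) + 2 = 5·2^{j+1} − 4 + 2 = 5·2^{j+1} − 2.
Hence |V_m| = 5·2^m − 2 for every m ≥ 0, by induction.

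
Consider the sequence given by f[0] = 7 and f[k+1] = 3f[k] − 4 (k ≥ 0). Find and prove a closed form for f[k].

Claim: f[k] = 5·3^k + 2.

Base case: f[0] = 7, and 5·3^0 + 2 = 5 + 2 = 7.
Assume f[r] = 5·3^r + 2 for some r ≥ 0.
Then f[r+1] = 3f[r] − 4 = 3·(5·3^r + 2) − 4 = 15·3^r + 6 − 4 = 5·3^{r+1} + 2.
So the formula holds for r+1, and by induction f[k] = 5·3^k + 2 for all k ≥ 0.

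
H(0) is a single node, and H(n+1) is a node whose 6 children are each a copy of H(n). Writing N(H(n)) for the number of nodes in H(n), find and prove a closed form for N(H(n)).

Claim: N(H(n)) = (6^{n+1} − 1)/5.

Base case: N(H(0)) = 1, and (6^{0+1} − 1)/5 = 1.
Assume N(H(r)) = (6^{r+1} − 1)/5.
Then N(H(r+1)) = 1 + 6N(H(r)) = 1 + 6·(6^{r+1} − 1)/5 = 1 + (6^{r+2} − 6)/5 = (5 + 6^{r+2} − 6)/5 = (6^{r+2} − 1)/5.
Hence N(H(n)) = (6^{n+1} − 1)/5 for every n ≥ 0, by induction.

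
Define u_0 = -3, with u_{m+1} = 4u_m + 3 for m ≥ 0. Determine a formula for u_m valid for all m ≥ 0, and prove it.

Claim: u_m = -2·4^m − 1.

Base case: u_0 = -3, and -2·4^0 − 1 = -2 − 1 = -3.
Assume u_k = -2·4^k − 1 for some k ≥ 0.
Then u_{k+1} = 4u_k + 3 = 4·(-2·4^k − 1) + 3 = -8·4^k − 4 + 3 = -2·4^{k+1} − 1.
Hence u_m = -2·4^m − 1 for every m ≥ 0, by induction.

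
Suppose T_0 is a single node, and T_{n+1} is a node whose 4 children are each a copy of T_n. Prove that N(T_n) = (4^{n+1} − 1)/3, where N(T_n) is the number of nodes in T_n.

Base case: N(T_0) = 1, and (4^{0+1} − 1)/3 = 1.
Assume N(T_k) = (4^{k+1} − 1)/3.
Then N(T_{k+1}) = 1 + 4N(T_k) = 1 + 4·(4^{k+1} − 1)/3 = 1 + (4^{k+2} − 4)/3 = (3 + 4^{k+2} − 4)/3 = (4^{k+2} − 1)/3.
By induction, N(T_n) = (4^{n+1} − 1)/3 for all n ≥ 0.

N(T_n) = (4^{n+1} − 1)/3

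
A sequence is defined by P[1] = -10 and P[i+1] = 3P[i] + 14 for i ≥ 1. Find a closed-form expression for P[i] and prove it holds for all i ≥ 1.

Claim: P[i] = -3^i − 7.

Base case: P[1] = -10, and -3^1 − 7 = -3 − 7 = -10.
Assume P[m] = -3^m − 7 for some m ≥ 1.
Then P[m+1] = 3P[m] + 14 = 3·(-3^m − 7) + 14 = -3^{m+1} − 21 + 14 = -3^{m+1} − 7.
So the formula holds for m+1, and by induction P[i] = -3^i − 7 for all i ≥ 1.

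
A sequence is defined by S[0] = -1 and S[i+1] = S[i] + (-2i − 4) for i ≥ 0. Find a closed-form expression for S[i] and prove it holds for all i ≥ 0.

Claim: S[i] = -i^2 − 3i − 1.

Base case: S[0] = -1, and -0^2 − 3·0 − 1 = -1.
Assume S[r] = -r^2 − 3r − 1.
Then S[r+1] = S[r] + (-2r − 4) = (-r^2 − 3r − 1) + (-2r − 4) = -r^2 − 5r − 5,
and -(r+1)^2 − 3·(r+1) − 1 = -r^2 − 5r − 5.
This completes the inductive step, so S[i] = -i^2 − 3i − 1 for all i ≥ 0.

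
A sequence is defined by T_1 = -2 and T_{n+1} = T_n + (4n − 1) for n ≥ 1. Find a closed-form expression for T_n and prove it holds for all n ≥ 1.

Claim: T_n = 2n^2 − 3n − 1.

Base case: T_1 = -2, and 2·1^2 − 3·1 − 1 = -2.
Assume T_r = 2r^2 − 3r − 1.
Then T_{r+1} = T_r + (4r − 1) = (2r^2 − 3r − 1) + (4r − 1) = 2r^2 + r − 2,
and 2·(r+1)^2 − 3·(r+1) − 1 = 2r^2 + r − 2.
This completes the inductive step, so T_n = 2n^2 − 3n − 1 for all n ≥ 1.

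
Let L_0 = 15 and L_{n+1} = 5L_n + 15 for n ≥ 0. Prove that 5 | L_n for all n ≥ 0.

Base case: L_0 = 15 = 5·3, so 5 | L_0.
Assume 5 | L_r, so L_r = 5t for some integer t.
Then L_{r+1} = 5L_r + 15 = 5·(5t) + 15 = 5(5t + 3), so 5 | L_{r+1}.
By induction, 5 | L_n for all n ≥ 0.

5 | L_n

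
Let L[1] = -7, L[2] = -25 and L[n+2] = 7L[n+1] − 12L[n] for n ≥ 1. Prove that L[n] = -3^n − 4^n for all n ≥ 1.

Base cases: L[1] = -7 and -3^1 − 4^1 = -7; L[2] = -25 and -3^2 − 4^2 = -25.
Assume L[j] = -3^j − 4^j for all 1 ≤ j ≤ k, where k ≥ 2.
Then L[k+1] = 7L[k] − 12L[k−1] = 7·(-3^k − 4^k) − 12·(-3^{k−1} − 4^{k−1}) = -(7·3 − 12)3^{k−1} − (7·4 − 12)4^{k−1} = -9·3^{k−1} − 16·4^{k−1} = -3^{k+1} − 4^{k+1}.
This completes the inductive step, so L[n] = -3^n − 4^n for all n ≥ 1.

L[n] = -3^n − 4^n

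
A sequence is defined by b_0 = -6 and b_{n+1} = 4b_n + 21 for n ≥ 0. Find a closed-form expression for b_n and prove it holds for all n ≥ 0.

Claim: b_n = 4^n − 7.

Base case: b_0 = -6, and 4^0 − 7 = 1 − 7 = -6.
Assume b_j = 4^j − 7 for some j ≥ 0.
Then b_{j+1} = 4b_j + 21 = 4·(4^j − 7) + 21 = 4^{j+1} − 28 + 21 = 4^{j+1} − 7.
This completes the inductive step, so b_n = 4^n − 7 for all n ≥ 0.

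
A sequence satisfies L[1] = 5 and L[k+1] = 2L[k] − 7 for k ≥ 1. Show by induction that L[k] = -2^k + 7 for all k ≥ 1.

Base case: L[1] = 5, and -2^1 + 7 = -2 + 7 = 5.
Assume L[m] = -2^m + 7 for some m ≥ 1.
Then L[m+1] = 2L[m] − 7 = 2·(-2^m + 7) − 7 = -2^{m+1} + 14 − 7 = -2^{m+1} + 7.
So the formula holds for m+1, and by induction L[k] = -2^k + 7 for all k ≥ 1.

L[k] = -2^k + 7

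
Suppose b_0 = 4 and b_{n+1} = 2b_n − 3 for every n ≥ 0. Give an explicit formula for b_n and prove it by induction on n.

Claim: b_n = 2^n + 3.

Base case: b_0 = 4, and 2^0 + 3 = 1 + 3 = 4.
Assume b_r = 2^r + 3 for some r ≥ 0.
Then b_{r+1} = 2b_r − 3 = 2·(2^r + 3) − 3 = 2^{r+1} + 6 − 3 = 2^{r+1} + 3.
So the formula holds for r+1, and by induction b_n = 2^n + 3 for all n ≥ 0.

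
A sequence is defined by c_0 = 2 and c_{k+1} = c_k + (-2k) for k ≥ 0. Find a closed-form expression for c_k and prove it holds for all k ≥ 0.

Claim: c_k = -k^2 + k + 2.

Base case: c_0 = 2, and -0^2 + 0 + 2 = 2.
Assume c_m = -m^2 + m + 2.
Then c_{m+1} = c_m + (-2m) = (-m^2 + m + 2) + (-2m) = -m^2 − m + 2,
and -(m+1)^2 + (m+1) + 2 = -m^2 − m + 2.
This completes the inductive step, so c_k = -k^2 + k + 2 for all k ≥ 0.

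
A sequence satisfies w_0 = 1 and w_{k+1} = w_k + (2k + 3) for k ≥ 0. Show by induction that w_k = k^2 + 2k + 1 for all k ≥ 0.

Base case: w_0 = 1, and 0^2 + 2·0 + 1 = 1.
Assume w_m = m^2 + 2m + 1.
Then w_{m+1} = w_m + (2m + 3) = (m^2 + 2m + 1) + (2m + 3) = m^2 + 4m + 4,
and (m+1)^2 + 2·(m+1) + 1 = m^2 + 4m + 4.
This completes the inductive step, so w_k = k^2 + 2k + 1 for all k ≥ 0.

w_k = k^2 + 2k + 1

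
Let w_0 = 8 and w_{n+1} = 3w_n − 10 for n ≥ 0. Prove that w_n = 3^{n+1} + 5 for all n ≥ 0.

Base case: w_0 = 8, and 3^{0+1} + 5 = 3 + 5 = 8.
Assume w_m = 3^{m+1} + 5 for some m ≥ 0.
Then w_{m+1} = 3w_m − 10 = 3·(3^{m+1} + 5) − 10 = 3^{m+2} + 15 − 10 = 3^{m+2} + 5.
Hence w_n = 3^{n+1} + 5 for every n ≥ 0, by induction.

w_n = 3^{n+1} + 5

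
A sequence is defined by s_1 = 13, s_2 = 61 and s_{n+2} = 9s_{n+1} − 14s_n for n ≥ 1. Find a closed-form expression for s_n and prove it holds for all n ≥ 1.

Claim: s_n = 3·2^n + 7^n.

Base cases: s_1 = 13 and 3·2^1 + 7^1 = 13; s_2 = 61 and 3·2^2 + 7^2 = 61.
Assume s_i = 3·2^i + 7^i for all 1 ≤ i ≤ j, where j ≥ 2.
Then s_{j+1} = 9s_j − 14s_{j−1} = 9·(3·2^j + 7^j) − 14·(3·2^{j−1} + 7^{j−1}) = 3·(9·2 − 14)2^{j−1} + (9·7 − 14)7^{j−1} = 12·2^{j−1} + 49·7^{j−1} = 3·2^{j+1} + 7^{j+1}.
By strong induction, s_n = 3·2^n + 7^n for all n ≥ 1.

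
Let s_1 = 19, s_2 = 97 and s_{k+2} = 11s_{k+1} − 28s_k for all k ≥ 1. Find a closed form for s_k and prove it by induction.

Claim: s_k = 3·4^k + 7^k.

Base cases: s_1 = 19 and 3·4^1 + 7^1 = 19; s_2 = 97 and 3·4^2 + 7^2 = 97.
Assume s_j = 3·4^j + 7^j for all 1 ≤ j ≤ m, where m ≥ 2.
Then s_{m+1} = 11s_m − 28s_{m−1} = 11·(3·4^m + 7^m) − 28·(3·4^{m−1} + 7^{m−1}) = 3·(11·4 − 28)4^{m−1} + (11·7 − 28)7^{m−1} = 48·4^{m−1} + 49·7^{m−1} = 3·4^{m+1} + 7^{m+1}.
By strong induction, s_k = 3·4^k + 7^k for all k ≥ 1.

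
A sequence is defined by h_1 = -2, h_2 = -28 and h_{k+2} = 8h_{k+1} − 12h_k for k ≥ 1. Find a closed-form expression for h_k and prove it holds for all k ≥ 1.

Claim: h_k = 2·2^k − 6^k.

Base cases: h_1 = -2 and 2·2^1 − 6^1 = -2; h_2 = -28 and 2·2^2 − 6^2 = -28.
Assume h_j = 2·2^j − 6^j for all 1 ≤ j ≤ r, where r ≥ 2.
Then h_{r+1} = 8h_r − 12h_{r−1} = 8·(2·2^r − 6^r) − 12·(2·2^{r−1} − 6^{r−1}) = 2·(8·2 − 12)2^{r−1} − (8·6 − 12)6^{r−1} = 8·2^{r−1} − 36·6^{r−1} = 2·2^{r+1} − 6^{r+1}.
So the formula holds for r+1, and by strong induction h_k = 2·2^k − 6^k for all k ≥ 1.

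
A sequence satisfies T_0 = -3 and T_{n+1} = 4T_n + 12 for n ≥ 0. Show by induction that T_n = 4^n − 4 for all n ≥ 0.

Base case: T_0 = -3, and 4^0 − 4 = 1 − 4 = -3.
Assume T_r = 4^r − 4 for some r ≥ 0.
Then T_{r+1} = 4T_r + 12 = 4·(4^r − 4) + 12 = 4^{r+1} − 16 + 12 = 4^{r+1} − 4.
This completes the inductive step, so T_n = 4^n − 4 for all n ≥ 0.

T_n = 4^n − 4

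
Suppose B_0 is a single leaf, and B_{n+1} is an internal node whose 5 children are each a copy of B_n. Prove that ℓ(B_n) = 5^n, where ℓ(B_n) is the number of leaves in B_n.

Base case: ℓ(B_0) = 1, and 5^0 = 1.
Assume ℓ(B_j) = 5^j.
Then ℓ(B_{j+1}) = 5·ℓ(B_j) = 5·5^j = 5^{j+1}.
By induction, ℓ(B_n) = 5^n for all n ≥ 0.

ℓ(B_n) = 5^n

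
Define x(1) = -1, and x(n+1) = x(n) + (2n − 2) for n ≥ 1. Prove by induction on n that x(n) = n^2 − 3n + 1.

Base case: x(1) = -1, and 1^2 − 3·1 + 1 = -1.
Assume x(m) = m^2 − 3m + 1.
Then x(m+1) = x(m) + (2m − 2) = (m^2 − 3m + 1) + (2m − 2) = m^2 − m − 1,
and (m+1)^2 − 3·(m+1) + 1 = m^2 − m − 1.
By induction, x(n) = n^2 − 3n + 1 for all n ≥ 1.

x(n) = n^2 − 3n + 1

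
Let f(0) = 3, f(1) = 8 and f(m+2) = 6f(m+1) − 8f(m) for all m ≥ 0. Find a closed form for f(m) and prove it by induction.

Claim: f(m) = 2·2^m + 4^m.

Base cases: f(0) = 3 and 2·2^0 + 4^0 = 3; f(1) = 8 and 2·2^1 + 4^1 = 8.
Assume f(j) = 2·2^j + 4^j for all 0 ≤ j ≤ k, where k ≥ 1.
Then f(k+1) = 6f(k) − 8f(k−1) = 6·(2·2^k + 4^k) − 8·(2·2^{k−1} + 4^{k−1}) = 2·(6·2 − 8)2^{k−1} + (6·4 − 8)4^{k−1} = 8·2^{k−1} + 16·4^{k−1} = 2·2^{k+1} + 4^{k+1}.
Hence f(m) = 2·2^m + 4^m for every m ≥ 0, by strong induction.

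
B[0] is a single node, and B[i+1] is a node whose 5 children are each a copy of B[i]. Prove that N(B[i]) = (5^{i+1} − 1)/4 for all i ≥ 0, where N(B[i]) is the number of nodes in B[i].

Base case: N(B[0]) = 1, and (5^{0+1} − 1)/4 = 1.
Assume N(B[r]) = (5^{r+1} − 1)/4.
Then N(B[r+1]) = 1 + 5N(B[r]) = 1 + 5·(5^{r+1} − 1)/4 = 1 + (5^{r+2} − 5)/4 = (4 + 5^{r+2} − 5)/4 = (5^{r+2} − 1)/4.
Hence N(B[i]) = (5^{i+1} − 1)/4 for every i ≥ 0, by induction.

N(B[i]) = (5^{i+1} − 1)/4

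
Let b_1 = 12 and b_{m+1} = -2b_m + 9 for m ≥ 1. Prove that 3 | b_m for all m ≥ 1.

Base case: b_1 = 12 = 3·4, so 3 | b_1.
Assume 3 | b_j, so b_j = 3t for some integer t.
Then b_{j+1} = -2b_j + 9 = -2·(3t) + 9 = 3(-2t + 3), so 3 | b_{j+1}.
This completes the inductive step, so 3 | b_m for all m ≥ 1.

3 | b_m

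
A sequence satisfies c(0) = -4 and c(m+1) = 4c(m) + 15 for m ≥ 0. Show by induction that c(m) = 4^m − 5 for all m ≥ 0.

Base case: c(0) = -4, and 4^0 − 5 = 1 − 5 = -4.
Assume c(r) = 4^r − 5 for some r ≥ 0.
Then c(r+1) = 4c(r) + 15 = 4·(4^r − 5) + 15 = 4^{r+1} − 20 + 15 = 4^{r+1} − 5.
By induction, c(m) = 4^m − 5 for all m ≥ 0.

c(m) = 4^m − 5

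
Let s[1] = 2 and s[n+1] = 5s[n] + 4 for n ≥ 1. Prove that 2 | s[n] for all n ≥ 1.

Base case: s[1] = 2 = 2·1, so 2 | s[1].
Assume 2 | s[k], so s[k] = 2t for some integer t.
Then s[k+1] = 5s[k] + 4 = 5·(2t) + 4 = 2(5t + 2), so 2 | s[k+1].
By induction, 2 | s[n] for all n ≥ 1.

2 | s[n]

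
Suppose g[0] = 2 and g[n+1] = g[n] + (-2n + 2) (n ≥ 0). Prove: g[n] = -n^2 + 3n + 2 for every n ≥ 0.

Base case: g[0] = 2, and -0^2 + 3·0 + 2 = 2.
Assume g[m] = -m^2 + 3m + 2.
Then g[m+1] = g[m] + (-2m + 2) = (-m^2 + 3m + 2) + (-2m + 2) = -m^2 + m + 4,
and -(m+1)^2 + 3·(m+1) + 2 = -m^2 + m + 4.
This completes the inductive step, so g[n] = -n^2 + 3n + 2 for all n ≥ 0.

g[n] = -n^2 + 3n + 2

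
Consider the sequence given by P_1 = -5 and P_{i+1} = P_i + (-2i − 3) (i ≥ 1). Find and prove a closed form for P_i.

Claim: P_i = -i^2 − 2i − 2.

Base case: P_1 = -5, and -1^2 − 2·1 − 2 = -5.
Assume P_r = -r^2 − 2r − 2.
Then P_{r+1} = P_r + (-2r − 3) = (-r^2 − 2r − 2) + (-2r − 3) = -r^2 − 4r − 5,
and -(r+1)^2 − 2·(r+1) − 2 = -r^2 − 4r − 5.
Hence P_i = -i^2 − 2i − 2 for every i ≥ 1, by induction.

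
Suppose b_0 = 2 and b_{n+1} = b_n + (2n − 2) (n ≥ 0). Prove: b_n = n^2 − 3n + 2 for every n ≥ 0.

Base case: b_0 = 2, and 0^2 − 3·0 + 2 = 2.
Assume b_m = m^2 − 3m + 2.
Then b_{m+1} = b_m + (2m − 2) = (m^2 − 3m + 2) + (2m − 2) = m^2 − m,
and (m+1)^2 − 3·(m+1) + 2 = m^2 − m.
This completes the inductive step, so b_n = n^2 − 3n + 2 for all n ≥ 0.

b_n = n^2 − 3n + 2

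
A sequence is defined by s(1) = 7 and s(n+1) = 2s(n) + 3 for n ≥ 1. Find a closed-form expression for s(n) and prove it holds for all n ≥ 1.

Claim: s(n) = 5·2^n − 3.

Base case: s(1) = 7, and 5·2^1 − 3 = 10 − 3 = 7.
Assume s(k) = 5·2^k − 3 for some k ≥ 1.
Then s(k+1) = 2s(k) + 3 = 2·(5·2^k − 3) + 3 = 10·2^k − 6 + 3 = 5·2^{k+1} − 3.
By induction, s(n) = 5·2^n − 3 for all n ≥ 1.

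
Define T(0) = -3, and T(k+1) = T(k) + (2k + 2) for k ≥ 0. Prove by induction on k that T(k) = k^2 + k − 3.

Base case: T(0) = -3, and 0^2 + 0 − 3 = -3.
Assume T(m) = m^2 + m − 3.
Then T(m+1) = T(m) + (2m + 2) = (m^2 + m − 3) + (2m + 2) = m^2 + 3m − 1,
and (m+1)^2 + (m+1) − 3 = m^2 + 3m − 1.
This completes the inductive step, so T(k) = k^2 + k − 3 for all k ≥ 0.

T(k) = k^2 + k − 3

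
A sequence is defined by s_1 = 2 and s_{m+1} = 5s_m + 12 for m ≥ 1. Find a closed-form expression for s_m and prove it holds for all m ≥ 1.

Claim: s_m = 5^m − 3.

Base case: s_1 = 2, and 5^1 − 3 = 5 − 3 = 2.
Assume s_j = 5^j − 3 for some j ≥ 1.
Then s_{j+1} = 5s_j + 12 = 5·(5^j − 3) + 12 = 5^{j+1} − 15 + 12 = 5^{j+1} − 3.
This completes the inductive step, so s_m = 5^m − 3 for all m ≥ 1.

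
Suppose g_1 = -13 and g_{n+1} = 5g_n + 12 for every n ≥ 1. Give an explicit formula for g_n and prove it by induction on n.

Claim: g_n = -2·5^n − 3.

Base case: g_1 = -13, and -2·5^1 − 3 = -10 − 3 = -13.
Assume g_r = -2·5^r − 3 for some r ≥ 1.
Then g_{r+1} = 5g_r + 12 = 5·(-2·5^r − 3) + 12 = -10·5^r − 15 + 12 = -2·5^{r+1} − 3.
So the formula holds for r+1, and by induction g_n = -2·5^n − 3 for all n ≥ 1.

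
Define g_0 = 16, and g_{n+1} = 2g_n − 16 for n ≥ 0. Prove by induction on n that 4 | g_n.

Base case: g_0 = 16 = 4·4, so 4 | g_0.
Assume 4 | g_r, so g_r = 4t for some integer t.
Then g_{r+1} = 2g_r − 16 = 2·(4t) − 16 = 4(2t − 4), so 4 | g_{r+1}.
Hence 4 | g_n for every n ≥ 0, by induction.

4 | g_n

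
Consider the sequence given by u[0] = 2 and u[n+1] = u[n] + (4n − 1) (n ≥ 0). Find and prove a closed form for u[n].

Claim: u[n] = 2n^2 − 3n + 2.

Base case: u[0] = 2, and 2·0^2 − 3·0 + 2 = 2.
Assume u[r] = 2r^2 − 3r + 2.
Then u[r+1] = u[r] + (4r − 1) = (2r^2 − 3r + 2) + (4r − 1) = 2r^2 + r + 1,
and 2·(r+1)^2 − 3·(r+1) + 2 = 2r^2 + r + 1.
Hence u[n] = 2n^2 − 3n + 2 for every n ≥ 0, by induction.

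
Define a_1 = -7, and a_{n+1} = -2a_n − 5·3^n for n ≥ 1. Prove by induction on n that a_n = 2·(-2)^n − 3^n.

Base case: a_1 = -7, and 2·(-2)^1 − 3^1 = -4 − 3 = -7.
Assume a_m = 2·(-2)^m − 3^m for some m ≥ 1.
Then a_{m+1} = -2a_m − 5·3^m = -2·(2·(-2)^m − 3^m) − 5·3^m = 2·(-2)^{m+1} + 2·3^m − 5·3^m = 2·(-2)^{m+1} − 3·3^m = 2·(-2)^{m+1} − 3^{m+1}.
By induction, a_n = 2·(-2)^n − 3^n for all n ≥ 1.

a_n = 2·(-2)^n − 3^n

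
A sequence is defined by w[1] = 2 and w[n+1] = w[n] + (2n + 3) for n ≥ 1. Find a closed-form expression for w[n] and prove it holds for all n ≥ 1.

Claim: w[n] = n^2 + 2n − 1.

Base case: w[1] = 2, and 1^2 + 2·1 − 1 = 2.
Assume w[r] = r^2 + 2r − 1.
Then w[r+1] = w[r] + (2r + 3) = (r^2 + 2r − 1) + (2r + 3) = r^2 + 4r + 2,
and (r+1)^2 + 2·(r+1) − 1 = r^2 + 4r + 2.
By induction, w[n] = n^2 + 2n − 1 for all n ≥ 1.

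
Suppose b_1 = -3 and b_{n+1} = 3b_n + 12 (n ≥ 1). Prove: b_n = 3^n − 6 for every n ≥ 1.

Base case: b_1 = -3, and 3^1 − 6 = 3 − 6 = -3.
Assume b_m = 3^m − 6 for some m ≥ 1.
Then b_{m+1} = 3b_m + 12 = 3·(3^m − 6) + 12 = 3^{m+1} − 18 + 12 = 3^{m+1} − 6.
This completes the inductive step, so b_n = 3^n − 6 for all n ≥ 1.

b_n = 3^n − 6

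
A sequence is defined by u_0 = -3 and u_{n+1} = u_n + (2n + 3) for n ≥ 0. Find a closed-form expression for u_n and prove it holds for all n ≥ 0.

Claim: u_n = n^2 + 2n − 3.

Base case: u_0 = -3, and 0^2 + 2·0 − 3 = -3.
Assume u_m = m^2 + 2m − 3.
Then u_{m+1} = u_m + (2m + 3) = (m^2 + 2m − 3) + (2m + 3) = m^2 + 4m,
and (m+1)^2 + 2·(m+1) − 3 = m^2 + 4m.
Hence u_n = n^2 + 2n − 3 for every n ≥ 0, by induction.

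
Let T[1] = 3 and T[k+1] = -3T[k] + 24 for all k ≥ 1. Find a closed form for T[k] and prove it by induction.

Claim: T[k] = (-3)^k + 6.

Base case: T[1] = 3, and (-3)^1 + 6 = -3 + 6 = 3.
Assume T[j] = (-3)^j + 6 for some j ≥ 1.
Then T[j+1] = -3T[j] + 24 = -3·((-3)^j + 6) + 24 = -3·(-3)^j − 18 + 24 = (-3)^{j+1} + 6.
So the formula holds for j+1, and by induction T[k] = (-3)^k + 6 for all k ≥ 1.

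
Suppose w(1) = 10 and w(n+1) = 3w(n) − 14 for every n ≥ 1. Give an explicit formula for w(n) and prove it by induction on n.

Claim: w(n) = 3^n + 7.

Base case: w(1) = 10, and 3^1 + 7 = 3 + 7 = 10.
Assume w(j) = 3^j + 7 for some j ≥ 1.
Then w(j+1) = 3w(j) − 14 = 3·(3^j + 7) − 14 = 3^{j+1} + 21 − 14 = 3^{j+1} + 7.
This completes the inductive step, so w(n) = 3^n + 7 for all n ≥ 1.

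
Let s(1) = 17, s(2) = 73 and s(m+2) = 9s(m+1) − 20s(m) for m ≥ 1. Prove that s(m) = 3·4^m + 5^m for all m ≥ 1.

Base cases: s(1) = 17 and 3·4^1 + 5^1 = 17; s(2) = 73 and 3·4^2 + 5^2 = 73.
Assume s(j) = 3·4^j + 5^j for all 1 ≤ j ≤ k, where k ≥ 2.
Then s(k+1) = 9s(k) − 20s(k−1) = 9·(3·4^k + 5^k) − 20·(3·4^{k−1} + 5^{k−1}) = 3·(9·4 − 20)4^{k−1} + (9·5 − 20)5^{k−1} = 48·4^{k−1} + 25·5^{k−1} = 3·4^{k+1} + 5^{k+1}.
This completes the inductive step, so s(m) = 3·4^m + 5^m for all m ≥ 1.

s(m) = 3·4^m + 5^m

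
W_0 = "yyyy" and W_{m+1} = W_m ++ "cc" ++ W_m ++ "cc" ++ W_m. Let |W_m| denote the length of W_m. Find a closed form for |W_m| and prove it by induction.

Claim: |W_m| = 6·3^m − 2.

Base case: |W_0| = 4, and 6·3^0 − 2 = 4.
Assume |W_j| = 6·3^j − 2.
Then |W_{j+1}| = 3|W_j| + 4 = 3(6·3^j − 2) + 4 = 6·3^{j+1} − 6 + 4 = 6·3^{j+1} − 2.
This completes the inductive step, so |W_m| = 6·3^m − 2 for all m ≥ 0.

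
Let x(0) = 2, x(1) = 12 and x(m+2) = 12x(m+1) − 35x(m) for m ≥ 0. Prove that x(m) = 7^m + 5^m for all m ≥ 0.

Base cases: x(0) = 2 and 7^0 + 5^0 = 2; x(1) = 12 and 7^1 + 5^1 = 12.
Assume x(j) = 7^j + 5^j for all 0 ≤ j ≤ r, where r ≥ 1.
Then x(r+1) = 12x(r) − 35x(r−1) = 12·(7^r + 5^r) − 35·(7^{r−1} + 5^{r−1}) = (12·7 − 35)7^{r−1} + (12·5 − 35)5^{r−1} = 49·7^{r−1} + 25·5^{r−1} = 7^{r+1} + 5^{r+1}.
Hence x(m) = 7^m + 5^m for every m ≥ 0, by strong induction.

x(m) = 7^m + 5^m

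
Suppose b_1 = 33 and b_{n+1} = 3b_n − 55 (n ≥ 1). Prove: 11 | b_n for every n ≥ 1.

Base case: b_1 = 33 = 11·3, so 11 | b_1.
Assume 11 | b_r, so b_r = 11t for some integer t.
Then b_{r+1} = 3b_r − 55 = 3·(11t) − 55 = 11(3t − 5), so 11 | b_{r+1}.
By induction, 11 | b_n for all n ≥ 1.

11 | b_n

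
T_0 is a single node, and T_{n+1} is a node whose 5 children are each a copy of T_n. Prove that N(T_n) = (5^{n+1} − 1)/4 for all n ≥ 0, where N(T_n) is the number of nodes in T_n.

Base case: N(T_0) = 1, and (5^{0+1} − 1)/4 = 1.
Assume N(T_r) = (5^{r+1} − 1)/4.
Then N(T_{r+1}) = 1 + 5N(T_r) = 1 + 5·(5^{r+1} − 1)/4 = 1 + (5^{r+2} − 5)/4 = (4 + 5^{r+2} − 5)/4 = (5^{r+2} − 1)/4.
This completes the inductive step, so N(T_n) = (5^{n+1} − 1)/4 for all n ≥ 0.

N(T_n) = (5^{n+1} − 1)/4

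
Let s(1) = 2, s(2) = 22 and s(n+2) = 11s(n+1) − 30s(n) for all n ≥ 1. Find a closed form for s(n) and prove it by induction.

Claim: s(n) = 2·6^n − 2·5^n.

Base cases: s(1) = 2 and 2·6^1 − 2·5^1 = 2; s(2) = 22 and 2·6^2 − 2·5^2 = 22.
Assume s(j) = 2·6^j − 2·5^j for all 1 ≤ j ≤ r, where r ≥ 2.
Then s(r+1) = 11s(r) − 30s(r−1) = 11·(2·6^r − 2·5^r) − 30·(2·6^{r−1} − 2·5^{r−1}) = 2·(11·6 − 30)6^{r−1} − 2·(11·5 − 30)5^{r−1} = 72·6^{r−1} − 50·5^{r−1} = 2·6^{r+1} − 2·5^{r+1}.
Hence s(n) = 2·6^n − 2·5^n for every n ≥ 1, by strong induction.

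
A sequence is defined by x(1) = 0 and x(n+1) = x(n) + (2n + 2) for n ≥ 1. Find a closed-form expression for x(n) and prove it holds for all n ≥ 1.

Claim: x(n) = n^2 + n − 2.

Base case: x(1) = 0, and 1^2 + 1 − 2 = 0.
Assume x(k) = k^2 + k − 2.
Then x(k+1) = x(k) + (2k + 2) = (k^2 + k − 2) + (2k + 2) = k^2 + 3k,
and (k+1)^2 + (k+1) − 2 = k^2 + 3k.
By induction, x(n) = n^2 + n − 2 for all n ≥ 1.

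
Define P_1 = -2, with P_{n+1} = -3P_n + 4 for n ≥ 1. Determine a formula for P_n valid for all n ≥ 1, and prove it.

Claim: P_n = (-3)^n + 1.

Base case: P_1 = -2, and (-3)^1 + 1 = -3 + 1 = -2.
Assume P_k = (-3)^k + 1 for some k ≥ 1.
Then P_{k+1} = -3P_k + 4 = -3·((-3)^k + 1) + 4 = -3·(-3)^k − 3 + 4 = (-3)^{k+1} + 1.
By induction, P_n = (-3)^n + 1 for all n ≥ 1.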